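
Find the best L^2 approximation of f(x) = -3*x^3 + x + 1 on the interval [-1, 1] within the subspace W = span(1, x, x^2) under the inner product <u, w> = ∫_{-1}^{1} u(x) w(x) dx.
g(x) = 1 - 4*x/5

The best approximation g ∈ W is the orthogonal projection of f onto W. Writing g = a_0 + a_1 x + a_2 x^2, the coefficients solve the normal equations G · a = b where
  G_{ij} = <φ_i, φ_j> and b_i = <f, φ_i>, with φ_0 = 1, φ_1 = x, φ_2 = x^2.
G =
  [2, 0, 2/3]
  [0, 2/3, 0]
  [2/3, 0, 2/5],
b = (2, -8/15, 2/3).
Solving gives a_0 = 1, a_1 = -4/5, a_2 = 0, so
  g(x) = 1 - 4*x/5.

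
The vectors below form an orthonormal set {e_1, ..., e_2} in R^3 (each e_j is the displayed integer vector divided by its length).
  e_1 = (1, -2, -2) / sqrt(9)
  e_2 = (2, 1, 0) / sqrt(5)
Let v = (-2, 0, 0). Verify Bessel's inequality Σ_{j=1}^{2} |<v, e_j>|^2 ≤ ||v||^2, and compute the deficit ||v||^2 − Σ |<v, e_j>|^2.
Σ |<v, e_j>|^2 = 164/45; ||v||^2 = 4; deficit = 16/45

Write each e_j = u_j / sqrt(<u_j, u_j>) where u_j is the displayed integer vector. Then <v, e_j> = <v, u_j> / sqrt(<u_j, u_j>), so |<v, e_j>|^2 = <v, u_j>^2 / <u_j, u_j>.
Coefficients: <v, e_1> = -2/sqrt(9), <v, e_2> = -4/sqrt(5).
Square and sum: Σ |<v, e_j>|^2 = 164/45.
Compute ||v||^2 = v·v = 4.
Deficit = 4 − 164/45 = 16/45 ≥ 0, confirming Bessel's inequality. (The deficit equals ||v − Σ <v,e_j> e_j||^2, the squared distance from v to span{e_j}.)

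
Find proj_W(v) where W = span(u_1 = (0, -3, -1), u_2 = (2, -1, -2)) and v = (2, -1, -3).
proj_W(v) = (32/13, -77/65, -159/65)

Set up U = [u_1 | ... | u_2] ∈ R^(3×2). The projector onto W = col(U) is P = U (U^T U)^(-1) U^T.
Compute U^T U =
  [10, 5]
  [5, 9],
and U^T v = (6, 11).
Solve U^T U · c = U^T v for the coefficients: c = (-1/65, 16/13). The projection is proj_W(v) = U c.
Check: (v - proj_W(v)) · u_1 = 0  (should be 0).
Check: (v - proj_W(v)) · u_2 = 0  (should be 0).
Result: proj_W(v) = (32/13, -77/65, -159/65).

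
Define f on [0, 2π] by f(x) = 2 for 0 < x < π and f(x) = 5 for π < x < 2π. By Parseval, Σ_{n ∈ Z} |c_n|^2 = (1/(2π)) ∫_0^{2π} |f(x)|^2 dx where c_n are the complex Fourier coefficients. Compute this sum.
Σ |c_n|^2 = 29/2

Parseval equates the L^2 energy of f (normalised by 1/(2π)) with the ℓ^2 sum of its Fourier coefficients: (1/(2π)) ∫_0^{2π} |f|^2 = Σ |c_n|^2.
Compute the left side: (1/(2π)) [∫_0^π 2^2 dx + ∫_π^{2π} 5^2 dx] = (1/(2π)) · (4π + 25π) = (4 + 25)/2 = 29/2.
So Σ_{n ∈ Z} |c_n|^2 = 29/2.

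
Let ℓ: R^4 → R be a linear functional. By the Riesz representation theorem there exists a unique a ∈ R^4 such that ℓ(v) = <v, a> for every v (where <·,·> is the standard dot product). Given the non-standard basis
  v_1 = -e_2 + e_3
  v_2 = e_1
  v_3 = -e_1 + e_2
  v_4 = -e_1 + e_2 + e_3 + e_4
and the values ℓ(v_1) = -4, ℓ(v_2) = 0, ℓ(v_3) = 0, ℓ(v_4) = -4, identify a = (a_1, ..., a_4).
a = (0, 0, -4, 0)

Write a = (a_1, ..., a_4) in the standard basis. For each basis vector v_i, ℓ(v_i) = <v_i, a> is a linear equation in the a_j's. Collect the n equations into a matrix system V a = ℓ, where row i of V is v_i (expressed in the standard basis). Since V is invertible (lower-triangular with 1s on the diagonal, up to permutation), solve by back-substitution:
  V =
[[0, -1, 1, 0],
 [1, 0, 0, 0],
 [-1, 1, 0, 0],
 [-1, 1, 1, 1]]
  V a = (-4, 0, 0, -4)
Solving gives a = (0, 0, -4, 0).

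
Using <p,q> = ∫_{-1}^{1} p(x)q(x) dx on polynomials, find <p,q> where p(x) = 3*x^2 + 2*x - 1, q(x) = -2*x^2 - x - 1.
<p,q> = -12/5

Expand the product: p(x)·q(x) = -6*x^4 - 7*x^3 - 3*x^2 - x + 1.
∫_{-1}^{1} of each monomial x^k gives [2/(k+1) if k even, 0 if k odd]. Integrating term-by-term (or equivalently evaluating the antiderivative F(x) = -6*x^5/5 - 7*x^4/4 - x^3 - x^2/2 + x at the endpoints):
  F(1) − F(−1) = -69/20 − (-21/20) = -12/5.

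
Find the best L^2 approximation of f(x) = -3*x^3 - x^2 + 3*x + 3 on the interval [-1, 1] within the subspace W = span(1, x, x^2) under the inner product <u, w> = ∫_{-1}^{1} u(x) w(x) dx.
g(x) = -x^2 + 6*x/5 + 3

The best approximation g ∈ W is the orthogonal projection of f onto W. Writing g = a_0 + a_1 x + a_2 x^2, the coefficients solve the normal equations G · a = b where
  G_{ij} = <φ_i, φ_j> and b_i = <f, φ_i>, with φ_0 = 1, φ_1 = x, φ_2 = x^2.
G =
  [2, 0, 2/3]
  [0, 2/3, 0]
  [2/3, 0, 2/5],
b = (16/3, 4/5, 8/5).
Solving gives a_0 = 3, a_1 = 6/5, a_2 = -1, so
  g(x) = -x^2 + 6*x/5 + 3.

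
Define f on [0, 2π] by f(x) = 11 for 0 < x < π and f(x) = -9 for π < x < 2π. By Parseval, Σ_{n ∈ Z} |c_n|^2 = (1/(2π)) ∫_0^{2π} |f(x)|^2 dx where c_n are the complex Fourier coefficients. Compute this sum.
Σ |c_n|^2 = 101

Parseval equates the L^2 energy of f (normalised by 1/(2π)) with the ℓ^2 sum of its Fourier coefficients: (1/(2π)) ∫_0^{2π} |f|^2 = Σ |c_n|^2.
Compute the left side: (1/(2π)) [∫_0^π 11^2 dx + ∫_π^{2π} (-9)^2 dx] = (1/(2π)) · (121π + 81π) = (121 + 81)/2 = 101.
So Σ_{n ∈ Z} |c_n|^2 = 101.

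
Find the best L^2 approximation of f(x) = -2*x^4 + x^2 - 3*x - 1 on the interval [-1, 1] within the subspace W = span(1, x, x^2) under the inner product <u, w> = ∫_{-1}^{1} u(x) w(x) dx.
g(x) = -5*x^2/7 - 3*x - 29/35

The best approximation g ∈ W is the orthogonal projection of f onto W. Writing g = a_0 + a_1 x + a_2 x^2, the coefficients solve the normal equations G · a = b where
  G_{ij} = <φ_i, φ_j> and b_i = <f, φ_i>, with φ_0 = 1, φ_1 = x, φ_2 = x^2.
G =
  [2, 0, 2/3]
  [0, 2/3, 0]
  [2/3, 0, 2/5],
b = (-32/15, -2, -88/105).
Solving gives a_0 = -29/35, a_1 = -3, a_2 = -5/7, so
  g(x) = -5*x^2/7 - 3*x - 29/35.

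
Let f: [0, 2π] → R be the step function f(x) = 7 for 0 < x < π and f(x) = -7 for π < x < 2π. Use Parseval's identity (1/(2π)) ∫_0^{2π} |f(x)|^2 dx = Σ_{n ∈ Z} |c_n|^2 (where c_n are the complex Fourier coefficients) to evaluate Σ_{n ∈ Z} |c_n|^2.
Σ |c_n|^2 = 49

Parseval equates the L^2 energy of f (normalised by 1/(2π)) with the ℓ^2 sum of its Fourier coefficients: (1/(2π)) ∫_0^{2π} |f|^2 = Σ |c_n|^2.
Compute the left side: (1/(2π)) [∫_0^π 7^2 dx + ∫_π^{2π} (-7)^2 dx] = (1/(2π)) · (49π + 49π) = (49 + 49)/2 = 49.
So Σ_{n ∈ Z} |c_n|^2 = 49.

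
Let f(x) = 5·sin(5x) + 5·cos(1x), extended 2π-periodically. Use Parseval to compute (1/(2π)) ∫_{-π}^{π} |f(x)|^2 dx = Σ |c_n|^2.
Σ |c_n|^2 = 25

Expand |f|^2 and use orthogonality of {sin(nx), cos(mx)} on [-π, π]:
  ∫_{-π}^{π} sin(nx)^2 dx = π, ∫ cos(mx)^2 dx = π, and cross terms integrate to 0.
So ∫_{-π}^{π} f(x)^2 dx = 5^2 · π + 5^2 · π = (25 + 25)π.
Divide by 2π: (25 + 25)/2 = 25.
By Parseval, this equals Σ |c_n|^2.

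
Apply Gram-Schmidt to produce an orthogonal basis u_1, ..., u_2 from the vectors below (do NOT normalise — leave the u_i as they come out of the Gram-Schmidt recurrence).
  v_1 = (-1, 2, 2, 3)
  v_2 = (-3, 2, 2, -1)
Orthogonal basis:
  u_1 = (-1, 2, 2, 3)
  u_2 = (-23/9, 10/9, 10/9, -7/3)

Apply the Gram-Schmidt recurrence
  u_1 = v_1
  u_i = v_i − Σ_{j<i} ((v_i · u_j) / (u_j · u_j)) · u_j.

Step by step this gives:
  u_1 = (-1, 2, 2, 3)
  u_2 = (-23/9, 10/9, 10/9, -7/3)

Orthogonality check:
  u_2 · u_1 = 0 (should be 0)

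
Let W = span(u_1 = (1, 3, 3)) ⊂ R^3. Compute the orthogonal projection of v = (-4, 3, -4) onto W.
proj_W(v) = (-7/19, -21/19, -21/19)

Set up U = [u_1 | ... | u_1] ∈ R^(3×1). The projector onto W = col(U) is P = U (U^T U)^(-1) U^T.
Compute U^T U =
  [19],
and U^T v = (-7).
Solve U^T U · c = U^T v for the coefficients: c = (-7/19). The projection is proj_W(v) = U c.
Check: (v - proj_W(v)) · u_1 = 0  (should be 0).
Result: proj_W(v) = (-7/19, -21/19, -21/19).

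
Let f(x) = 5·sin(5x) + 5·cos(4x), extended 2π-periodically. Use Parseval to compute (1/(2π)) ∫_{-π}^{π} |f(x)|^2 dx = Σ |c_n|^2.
Σ |c_n|^2 = 25

Expand |f|^2 and use orthogonality of {sin(nx), cos(mx)} on [-π, π]:
  ∫_{-π}^{π} sin(nx)^2 dx = π, ∫ cos(mx)^2 dx = π, and cross terms integrate to 0.
So ∫_{-π}^{π} f(x)^2 dx = 5^2 · π + 5^2 · π = (25 + 25)π.
Divide by 2π: (25 + 25)/2 = 25.
By Parseval, this equals Σ |c_n|^2.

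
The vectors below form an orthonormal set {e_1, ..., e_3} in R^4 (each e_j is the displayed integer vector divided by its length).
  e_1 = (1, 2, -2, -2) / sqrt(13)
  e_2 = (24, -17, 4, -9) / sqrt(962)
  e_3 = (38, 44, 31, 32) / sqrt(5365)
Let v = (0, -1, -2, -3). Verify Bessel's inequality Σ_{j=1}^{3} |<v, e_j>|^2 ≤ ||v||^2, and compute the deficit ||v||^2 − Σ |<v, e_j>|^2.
Σ |<v, e_j>|^2 = 2012/145; ||v||^2 = 14; deficit = 18/145

Write each e_j = u_j / sqrt(<u_j, u_j>) where u_j is the displayed integer vector. Then <v, e_j> = <v, u_j> / sqrt(<u_j, u_j>), so |<v, e_j>|^2 = <v, u_j>^2 / <u_j, u_j>.
Coefficients: <v, e_1> = 8/sqrt(13), <v, e_2> = 36/sqrt(962), <v, e_3> = -202/sqrt(5365).
Square and sum: Σ |<v, e_j>|^2 = 2012/145.
Compute ||v||^2 = v·v = 14.
Deficit = 14 − 2012/145 = 18/145 ≥ 0, confirming Bessel's inequality. (The deficit equals ||v − Σ <v,e_j> e_j||^2, the squared distance from v to span{e_j}.)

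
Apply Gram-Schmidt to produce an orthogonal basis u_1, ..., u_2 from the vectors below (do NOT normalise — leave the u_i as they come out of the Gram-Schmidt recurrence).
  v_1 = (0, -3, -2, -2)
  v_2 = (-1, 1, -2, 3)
Orthogonal basis:
  u_1 = (0, -3, -2, -2)
  u_2 = (-1, 2/17, -44/17, 41/17)

Apply the Gram-Schmidt recurrence
  u_1 = v_1
  u_i = v_i − Σ_{j<i} ((v_i · u_j) / (u_j · u_j)) · u_j.

Step by step this gives:
  u_1 = (0, -3, -2, -2)
  u_2 = (-1, 2/17, -44/17, 41/17)

Orthogonality check:
  u_2 · u_1 = 0 (should be 0)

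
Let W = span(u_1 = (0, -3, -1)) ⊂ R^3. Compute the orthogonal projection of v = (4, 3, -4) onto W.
proj_W(v) = (0, 3/2, 1/2)

Set up U = [u_1 | ... | u_1] ∈ R^(3×1). The projector onto W = col(U) is P = U (U^T U)^(-1) U^T.
Compute U^T U =
  [10],
and U^T v = (-5).
Solve U^T U · c = U^T v for the coefficients: c = (-1/2). The projection is proj_W(v) = U c.
Check: (v - proj_W(v)) · u_1 = 0  (should be 0).
Result: proj_W(v) = (0, 3/2, 1/2).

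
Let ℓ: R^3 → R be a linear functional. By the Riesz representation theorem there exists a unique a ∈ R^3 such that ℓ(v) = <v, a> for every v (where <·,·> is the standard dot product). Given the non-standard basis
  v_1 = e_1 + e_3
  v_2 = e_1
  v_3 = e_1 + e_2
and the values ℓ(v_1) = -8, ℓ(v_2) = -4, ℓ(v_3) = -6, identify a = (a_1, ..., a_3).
a = (-4, -2, -4)

Write a = (a_1, ..., a_3) in the standard basis. For each basis vector v_i, ℓ(v_i) = <v_i, a> is a linear equation in the a_j's. Collect the n equations into a matrix system V a = ℓ, where row i of V is v_i (expressed in the standard basis). Since V is invertible (lower-triangular with 1s on the diagonal, up to permutation), solve by back-substitution:
  V =
[[1, 0, 1],
 [1, 0, 0],
 [1, 1, 0]]
  V a = (-8, -4, -6)
Solving gives a = (-4, -2, -4).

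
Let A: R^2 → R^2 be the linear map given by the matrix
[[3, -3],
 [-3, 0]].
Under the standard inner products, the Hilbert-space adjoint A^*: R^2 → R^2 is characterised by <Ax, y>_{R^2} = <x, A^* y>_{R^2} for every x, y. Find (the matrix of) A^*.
A^* = A^T =
[[3, -3],
 [-3, 0]]

For real matrices with standard dot products, the defining identity <Ax, y> = <x, A^* y> gives (Ax)^T y = x^T (A^*) y, i.e. x^T A^T y = x^T (A^*) y. Since this holds for all x, y, we must have A^* = A^T. Therefore
A^* =
[[3, -3],
 [-3, 0]].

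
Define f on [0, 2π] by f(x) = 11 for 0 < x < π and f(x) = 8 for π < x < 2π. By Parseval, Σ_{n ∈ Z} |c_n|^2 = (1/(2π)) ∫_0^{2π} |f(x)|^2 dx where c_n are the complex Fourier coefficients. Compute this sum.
Σ |c_n|^2 = 185/2

Parseval equates the L^2 energy of f (normalised by 1/(2π)) with the ℓ^2 sum of its Fourier coefficients: (1/(2π)) ∫_0^{2π} |f|^2 = Σ |c_n|^2.
Compute the left side: (1/(2π)) [∫_0^π 11^2 dx + ∫_π^{2π} 8^2 dx] = (1/(2π)) · (121π + 64π) = (121 + 64)/2 = 185/2.
So Σ_{n ∈ Z} |c_n|^2 = 185/2.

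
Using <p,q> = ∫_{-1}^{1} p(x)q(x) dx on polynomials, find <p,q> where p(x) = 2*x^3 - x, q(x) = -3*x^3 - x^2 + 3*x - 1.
<p,q> = -4/35

Expand the product: p(x)·q(x) = -6*x^6 - 2*x^5 + 9*x^4 - x^3 - 3*x^2 + x.
∫_{-1}^{1} of each monomial x^k gives [2/(k+1) if k even, 0 if k odd]. Integrating term-by-term (or equivalently evaluating the antiderivative F(x) = -6*x^7/7 - x^6/3 + 9*x^5/5 - x^4/4 - x^3 + x^2/2 at the endpoints):
  F(1) − F(−1) = -59/420 − (-11/420) = -4/35.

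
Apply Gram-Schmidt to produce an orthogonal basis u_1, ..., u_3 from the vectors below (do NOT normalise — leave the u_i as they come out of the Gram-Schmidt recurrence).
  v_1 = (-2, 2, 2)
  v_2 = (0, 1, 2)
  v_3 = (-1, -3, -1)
Orthogonal basis:
  u_1 = (-2, 2, 2)
  u_2 = (1, 0, 1)
  u_3 = (-1, -2, 1)

Apply the Gram-Schmidt recurrence
  u_1 = v_1
  u_i = v_i − Σ_{j<i} ((v_i · u_j) / (u_j · u_j)) · u_j.

Step by step this gives:
  u_1 = (-2, 2, 2)
  u_2 = (1, 0, 1)
  u_3 = (-1, -2, 1)

Orthogonality check:
  u_2 · u_1 = 0 (should be 0)
  u_3 · u_1 = 0 (should be 0)
  u_3 · u_2 = 0 (should be 0)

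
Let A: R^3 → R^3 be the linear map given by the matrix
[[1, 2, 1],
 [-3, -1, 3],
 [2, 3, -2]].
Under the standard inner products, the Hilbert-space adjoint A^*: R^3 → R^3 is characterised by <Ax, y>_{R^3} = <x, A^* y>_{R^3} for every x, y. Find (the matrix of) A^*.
A^* = A^T =
[[1, -3, 2],
 [2, -1, 3],
 [1, 3, -2]]

For real matrices with standard dot products, the defining identity <Ax, y> = <x, A^* y> gives (Ax)^T y = x^T (A^*) y, i.e. x^T A^T y = x^T (A^*) y. Since this holds for all x, y, we must have A^* = A^T. Therefore
A^* =
[[1, -3, 2],
 [2, -1, 3],
 [1, 3, -2]].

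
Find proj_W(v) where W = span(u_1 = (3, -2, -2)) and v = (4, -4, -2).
proj_W(v) = (72/17, -48/17, -48/17)

Set up U = [u_1 | ... | u_1] ∈ R^(3×1). The projector onto W = col(U) is P = U (U^T U)^(-1) U^T.
Compute U^T U =
  [17],
and U^T v = (24).
Solve U^T U · c = U^T v for the coefficients: c = (24/17). The projection is proj_W(v) = U c.
Check: (v - proj_W(v)) · u_1 = 0  (should be 0).
Result: proj_W(v) = (72/17, -48/17, -48/17).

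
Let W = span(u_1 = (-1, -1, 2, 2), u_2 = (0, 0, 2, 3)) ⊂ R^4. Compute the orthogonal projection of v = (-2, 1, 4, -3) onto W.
proj_W(v) = (-49/30, -49/30, 3/5, -11/15)

Set up U = [u_1 | ... | u_2] ∈ R^(4×2). The projector onto W = col(U) is P = U (U^T U)^(-1) U^T.
Compute U^T U =
  [10, 10]
  [10, 13],
and U^T v = (3, -1).
Solve U^T U · c = U^T v for the coefficients: c = (49/30, -4/3). The projection is proj_W(v) = U c.
Check: (v - proj_W(v)) · u_1 = 0  (should be 0).
Check: (v - proj_W(v)) · u_2 = 0  (should be 0).
Result: proj_W(v) = (-49/30, -49/30, 3/5, -11/15).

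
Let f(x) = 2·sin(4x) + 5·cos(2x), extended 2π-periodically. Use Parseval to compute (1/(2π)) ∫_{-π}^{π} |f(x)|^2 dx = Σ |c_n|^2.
Σ |c_n|^2 = 29/2

Expand |f|^2 and use orthogonality of {sin(nx), cos(mx)} on [-π, π]:
  ∫_{-π}^{π} sin(nx)^2 dx = π, ∫ cos(mx)^2 dx = π, and cross terms integrate to 0.
So ∫_{-π}^{π} f(x)^2 dx = 2^2 · π + 5^2 · π = (4 + 25)π.
Divide by 2π: (4 + 25)/2 = 29/2.
By Parseval, this equals Σ |c_n|^2.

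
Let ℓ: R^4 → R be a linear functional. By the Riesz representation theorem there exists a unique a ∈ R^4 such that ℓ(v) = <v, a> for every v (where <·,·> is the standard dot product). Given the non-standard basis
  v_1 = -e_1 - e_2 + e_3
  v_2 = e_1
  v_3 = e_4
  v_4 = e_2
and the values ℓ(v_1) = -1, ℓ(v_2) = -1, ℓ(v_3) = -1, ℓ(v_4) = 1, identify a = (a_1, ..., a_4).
a = (-1, 1, -1, -1)

Write a = (a_1, ..., a_4) in the standard basis. For each basis vector v_i, ℓ(v_i) = <v_i, a> is a linear equation in the a_j's. Collect the n equations into a matrix system V a = ℓ, where row i of V is v_i (expressed in the standard basis). Since V is invertible (lower-triangular with 1s on the diagonal, up to permutation), solve by back-substitution:
  V =
[[-1, -1, 1, 0],
 [1, 0, 0, 0],
 [0, 0, 0, 1],
 [0, 1, 0, 0]]
  V a = (-1, -1, -1, 1)
Solving gives a = (-1, 1, -1, -1).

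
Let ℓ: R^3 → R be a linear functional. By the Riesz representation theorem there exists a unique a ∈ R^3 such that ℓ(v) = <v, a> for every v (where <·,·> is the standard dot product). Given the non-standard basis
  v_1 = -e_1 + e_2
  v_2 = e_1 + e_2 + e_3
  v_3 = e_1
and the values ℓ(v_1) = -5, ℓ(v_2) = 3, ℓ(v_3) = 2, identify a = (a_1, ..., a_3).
a = (2, -3, 4)

Write a = (a_1, ..., a_3) in the standard basis. For each basis vector v_i, ℓ(v_i) = <v_i, a> is a linear equation in the a_j's. Collect the n equations into a matrix system V a = ℓ, where row i of V is v_i (expressed in the standard basis). Since V is invertible (lower-triangular with 1s on the diagonal, up to permutation), solve by back-substitution:
  V =
[[-1, 1, 0],
 [1, 1, 1],
 [1, 0, 0]]
  V a = (-5, 3, 2)
Solving gives a = (2, -3, 4).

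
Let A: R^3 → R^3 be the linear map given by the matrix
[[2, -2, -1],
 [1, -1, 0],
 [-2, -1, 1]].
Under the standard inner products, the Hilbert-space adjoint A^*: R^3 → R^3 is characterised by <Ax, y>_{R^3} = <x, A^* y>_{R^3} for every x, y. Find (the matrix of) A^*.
A^* = A^T =
[[2, 1, -2],
 [-2, -1, -1],
 [-1, 0, 1]]

For real matrices with standard dot products, the defining identity <Ax, y> = <x, A^* y> gives (Ax)^T y = x^T (A^*) y, i.e. x^T A^T y = x^T (A^*) y. Since this holds for all x, y, we must have A^* = A^T. Therefore
A^* =
[[2, 1, -2],
 [-2, -1, -1],
 [-1, 0, 1]].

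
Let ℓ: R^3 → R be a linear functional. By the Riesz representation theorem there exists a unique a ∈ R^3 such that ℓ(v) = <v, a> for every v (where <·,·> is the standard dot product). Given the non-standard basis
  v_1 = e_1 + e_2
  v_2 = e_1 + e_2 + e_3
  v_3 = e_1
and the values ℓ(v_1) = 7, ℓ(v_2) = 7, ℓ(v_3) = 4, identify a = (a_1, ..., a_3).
a = (4, 3, 0)

Write a = (a_1, ..., a_3) in the standard basis. For each basis vector v_i, ℓ(v_i) = <v_i, a> is a linear equation in the a_j's. Collect the n equations into a matrix system V a = ℓ, where row i of V is v_i (expressed in the standard basis). Since V is invertible (lower-triangular with 1s on the diagonal, up to permutation), solve by back-substitution:
  V =
[[1, 1, 0],
 [1, 1, 1],
 [1, 0, 0]]
  V a = (7, 7, 4)
Solving gives a = (4, 3, 0).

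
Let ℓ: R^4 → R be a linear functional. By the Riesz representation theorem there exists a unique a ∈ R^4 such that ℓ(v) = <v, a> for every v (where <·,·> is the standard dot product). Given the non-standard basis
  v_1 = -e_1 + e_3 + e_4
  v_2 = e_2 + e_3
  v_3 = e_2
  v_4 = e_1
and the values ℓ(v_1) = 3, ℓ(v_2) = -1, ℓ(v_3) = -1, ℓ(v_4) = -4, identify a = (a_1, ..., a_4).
a = (-4, -1, 0, -1)

Write a = (a_1, ..., a_4) in the standard basis. For each basis vector v_i, ℓ(v_i) = <v_i, a> is a linear equation in the a_j's. Collect the n equations into a matrix system V a = ℓ, where row i of V is v_i (expressed in the standard basis). Since V is invertible (lower-triangular with 1s on the diagonal, up to permutation), solve by back-substitution:
  V =
[[-1, 0, 1, 1],
 [0, 1, 1, 0],
 [0, 1, 0, 0],
 [1, 0, 0, 0]]
  V a = (3, -1, -1, -4)
Solving gives a = (-4, -1, 0, -1).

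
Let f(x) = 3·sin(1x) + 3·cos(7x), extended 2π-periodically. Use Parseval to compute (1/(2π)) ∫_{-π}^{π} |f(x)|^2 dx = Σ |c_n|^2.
Σ |c_n|^2 = 9

Expand |f|^2 and use orthogonality of {sin(nx), cos(mx)} on [-π, π]:
  ∫_{-π}^{π} sin(nx)^2 dx = π, ∫ cos(mx)^2 dx = π, and cross terms integrate to 0.
So ∫_{-π}^{π} f(x)^2 dx = 3^2 · π + 3^2 · π = (9 + 9)π.
Divide by 2π: (9 + 9)/2 = 9.
By Parseval, this equals Σ |c_n|^2.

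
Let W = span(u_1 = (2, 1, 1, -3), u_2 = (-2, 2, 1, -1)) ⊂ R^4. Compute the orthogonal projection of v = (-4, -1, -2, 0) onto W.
proj_W(v) = (-200/73, 23/73, -18/73, 136/73)

Set up U = [u_1 | ... | u_2] ∈ R^(4×2). The projector onto W = col(U) is P = U (U^T U)^(-1) U^T.
Compute U^T U =
  [15, 2]
  [2, 10],
and U^T v = (-11, 4).
Solve U^T U · c = U^T v for the coefficients: c = (-59/73, 41/73). The projection is proj_W(v) = U c.
Check: (v - proj_W(v)) · u_1 = 0  (should be 0).
Check: (v - proj_W(v)) · u_2 = 0  (should be 0).
Result: proj_W(v) = (-200/73, 23/73, -18/73, 136/73).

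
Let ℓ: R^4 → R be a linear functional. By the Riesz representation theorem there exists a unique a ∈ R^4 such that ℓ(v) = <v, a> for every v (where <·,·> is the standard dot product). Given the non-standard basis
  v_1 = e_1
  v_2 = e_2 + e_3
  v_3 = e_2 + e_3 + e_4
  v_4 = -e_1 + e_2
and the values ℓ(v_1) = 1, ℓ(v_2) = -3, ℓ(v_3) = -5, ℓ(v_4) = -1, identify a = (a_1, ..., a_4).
a = (1, 0, -3, -2)

Write a = (a_1, ..., a_4) in the standard basis. For each basis vector v_i, ℓ(v_i) = <v_i, a> is a linear equation in the a_j's. Collect the n equations into a matrix system V a = ℓ, where row i of V is v_i (expressed in the standard basis). Since V is invertible (lower-triangular with 1s on the diagonal, up to permutation), solve by back-substitution:
  V =
[[1, 0, 0, 0],
 [0, 1, 1, 0],
 [0, 1, 1, 1],
 [-1, 1, 0, 0]]
  V a = (1, -3, -5, -1)
Solving gives a = (1, 0, -3, -2).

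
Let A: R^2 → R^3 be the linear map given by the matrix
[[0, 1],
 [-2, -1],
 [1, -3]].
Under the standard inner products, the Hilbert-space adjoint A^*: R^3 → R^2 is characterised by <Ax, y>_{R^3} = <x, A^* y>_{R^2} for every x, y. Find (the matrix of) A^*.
A^* = A^T =
[[0, -2, 1],
 [1, -1, -3]]

For real matrices with standard dot products, the defining identity <Ax, y> = <x, A^* y> gives (Ax)^T y = x^T (A^*) y, i.e. x^T A^T y = x^T (A^*) y. Since this holds for all x, y, we must have A^* = A^T. Therefore
A^* =
[[0, -2, 1],
 [1, -1, -3]].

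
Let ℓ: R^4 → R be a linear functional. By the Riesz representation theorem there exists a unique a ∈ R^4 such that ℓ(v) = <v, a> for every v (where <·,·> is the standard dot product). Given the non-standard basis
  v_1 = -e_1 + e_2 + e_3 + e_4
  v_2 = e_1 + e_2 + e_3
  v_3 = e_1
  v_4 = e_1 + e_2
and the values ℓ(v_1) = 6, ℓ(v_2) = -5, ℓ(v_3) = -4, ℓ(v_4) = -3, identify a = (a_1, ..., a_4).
a = (-4, 1, -2, 3)

Write a = (a_1, ..., a_4) in the standard basis. For each basis vector v_i, ℓ(v_i) = <v_i, a> is a linear equation in the a_j's. Collect the n equations into a matrix system V a = ℓ, where row i of V is v_i (expressed in the standard basis). Since V is invertible (lower-triangular with 1s on the diagonal, up to permutation), solve by back-substitution:
  V =
[[-1, 1, 1, 1],
 [1, 1, 1, 0],
 [1, 0, 0, 0],
 [1, 1, 0, 0]]
  V a = (6, -5, -4, -3)
Solving gives a = (-4, 1, -2, 3).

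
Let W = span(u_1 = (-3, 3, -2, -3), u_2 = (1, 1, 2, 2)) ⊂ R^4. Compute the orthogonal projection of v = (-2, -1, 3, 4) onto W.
proj_W(v) = (311/210, 71/210, 11/5, 251/105)

Set up U = [u_1 | ... | u_2] ∈ R^(4×2). The projector onto W = col(U) is P = U (U^T U)^(-1) U^T.
Compute U^T U =
  [31, -10]
  [-10, 10],
and U^T v = (-15, 11).
Solve U^T U · c = U^T v for the coefficients: c = (-4/21, 191/210). The projection is proj_W(v) = U c.
Check: (v - proj_W(v)) · u_1 = 0  (should be 0).
Check: (v - proj_W(v)) · u_2 = 0  (should be 0).
Result: proj_W(v) = (311/210, 71/210, 11/5, 251/105).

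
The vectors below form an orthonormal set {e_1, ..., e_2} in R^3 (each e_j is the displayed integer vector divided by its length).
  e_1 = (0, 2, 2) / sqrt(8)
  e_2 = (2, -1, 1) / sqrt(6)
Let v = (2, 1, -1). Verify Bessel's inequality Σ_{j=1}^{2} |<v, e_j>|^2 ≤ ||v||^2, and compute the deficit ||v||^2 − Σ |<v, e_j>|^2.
Σ |<v, e_j>|^2 = 2/3; ||v||^2 = 6; deficit = 16/3

Write each e_j = u_j / sqrt(<u_j, u_j>) where u_j is the displayed integer vector. Then <v, e_j> = <v, u_j> / sqrt(<u_j, u_j>), so |<v, e_j>|^2 = <v, u_j>^2 / <u_j, u_j>.
Coefficients: <v, e_1> = 0/sqrt(8), <v, e_2> = 2/sqrt(6).
Square and sum: Σ |<v, e_j>|^2 = 2/3.
Compute ||v||^2 = v·v = 6.
Deficit = 6 − 2/3 = 16/3 ≥ 0, confirming Bessel's inequality. (The deficit equals ||v − Σ <v,e_j> e_j||^2, the squared distance from v to span{e_j}.)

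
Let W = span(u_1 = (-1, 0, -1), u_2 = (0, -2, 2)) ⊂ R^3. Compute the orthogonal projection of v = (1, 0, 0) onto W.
proj_W(v) = (2/3, 1/3, 1/3)

Set up U = [u_1 | ... | u_2] ∈ R^(3×2). The projector onto W = col(U) is P = U (U^T U)^(-1) U^T.
Compute U^T U =
  [2, -2]
  [-2, 8],
and U^T v = (-1, 0).
Solve U^T U · c = U^T v for the coefficients: c = (-2/3, -1/6). The projection is proj_W(v) = U c.
Check: (v - proj_W(v)) · u_1 = 0  (should be 0).
Check: (v - proj_W(v)) · u_2 = 0  (should be 0).
Result: proj_W(v) = (2/3, 1/3, 1/3).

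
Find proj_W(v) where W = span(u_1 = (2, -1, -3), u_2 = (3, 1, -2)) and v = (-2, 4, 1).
proj_W(v) = (-1/3, 7/3, 8/3)

Set up U = [u_1 | ... | u_2] ∈ R^(3×2). The projector onto W = col(U) is P = U (U^T U)^(-1) U^T.
Compute U^T U =
  [14, 11]
  [11, 14],
and U^T v = (-11, -4).
Solve U^T U · c = U^T v for the coefficients: c = (-22/15, 13/15). The projection is proj_W(v) = U c.
Check: (v - proj_W(v)) · u_1 = 0  (should be 0).
Check: (v - proj_W(v)) · u_2 = 0  (should be 0).
Result: proj_W(v) = (-1/3, 7/3, 8/3).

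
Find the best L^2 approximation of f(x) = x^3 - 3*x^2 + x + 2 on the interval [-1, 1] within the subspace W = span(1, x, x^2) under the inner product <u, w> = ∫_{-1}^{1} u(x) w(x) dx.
g(x) = -3*x^2 + 8*x/5 + 2

The best approximation g ∈ W is the orthogonal projection of f onto W. Writing g = a_0 + a_1 x + a_2 x^2, the coefficients solve the normal equations G · a = b where
  G_{ij} = <φ_i, φ_j> and b_i = <f, φ_i>, with φ_0 = 1, φ_1 = x, φ_2 = x^2.
G =
  [2, 0, 2/3]
  [0, 2/3, 0]
  [2/3, 0, 2/5],
b = (2, 16/15, 2/15).
Solving gives a_0 = 2, a_1 = 8/5, a_2 = -3, so
  g(x) = -3*x^2 + 8*x/5 + 2.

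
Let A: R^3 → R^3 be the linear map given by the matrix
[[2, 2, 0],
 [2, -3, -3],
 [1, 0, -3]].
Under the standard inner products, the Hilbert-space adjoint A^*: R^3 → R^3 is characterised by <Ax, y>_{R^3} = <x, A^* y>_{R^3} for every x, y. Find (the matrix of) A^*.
A^* = A^T =
[[2, 2, 1],
 [2, -3, 0],
 [0, -3, -3]]

For real matrices with standard dot products, the defining identity <Ax, y> = <x, A^* y> gives (Ax)^T y = x^T (A^*) y, i.e. x^T A^T y = x^T (A^*) y. Since this holds for all x, y, we must have A^* = A^T. Therefore
A^* =
[[2, 2, 1],
 [2, -3, 0],
 [0, -3, -3]].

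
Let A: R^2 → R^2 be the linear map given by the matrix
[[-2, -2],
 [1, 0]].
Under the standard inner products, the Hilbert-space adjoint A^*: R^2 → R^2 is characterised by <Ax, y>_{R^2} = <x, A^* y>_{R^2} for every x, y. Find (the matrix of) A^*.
A^* = A^T =
[[-2, 1],
 [-2, 0]]

For real matrices with standard dot products, the defining identity <Ax, y> = <x, A^* y> gives (Ax)^T y = x^T (A^*) y, i.e. x^T A^T y = x^T (A^*) y. Since this holds for all x, y, we must have A^* = A^T. Therefore
A^* =
[[-2, 1],
 [-2, 0]].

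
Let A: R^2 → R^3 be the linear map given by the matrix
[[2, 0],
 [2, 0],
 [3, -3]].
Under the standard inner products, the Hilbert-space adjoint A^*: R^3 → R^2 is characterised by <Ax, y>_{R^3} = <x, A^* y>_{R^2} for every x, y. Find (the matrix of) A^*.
A^* = A^T =
[[2, 2, 3],
 [0, 0, -3]]

For real matrices with standard dot products, the defining identity <Ax, y> = <x, A^* y> gives (Ax)^T y = x^T (A^*) y, i.e. x^T A^T y = x^T (A^*) y. Since this holds for all x, y, we must have A^* = A^T. Therefore
A^* =
[[2, 2, 3],
 [0, 0, -3]].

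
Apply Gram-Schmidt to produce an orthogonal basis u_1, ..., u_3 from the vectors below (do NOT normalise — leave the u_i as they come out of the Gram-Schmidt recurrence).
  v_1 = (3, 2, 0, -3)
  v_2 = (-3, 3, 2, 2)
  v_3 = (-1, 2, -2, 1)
Orthogonal basis:
  u_1 = (3, 2, 0, -3)
  u_2 = (-39/22, 42/11, 2, 17/22)
  u_3 = (-116/491, 552/491, -2**(563/652)*3**(33/652)*5**(17/163)*7**(271/652)/2, 252/491)

Apply the Gram-Schmidt recurrence
  u_1 = v_1
  u_i = v_i − Σ_{j<i} ((v_i · u_j) / (u_j · u_j)) · u_j.

Step by step this gives:
  u_1 = (3, 2, 0, -3)
  u_2 = (-39/22, 42/11, 2, 17/22)
  u_3 = (-116/491, 552/491, -2**(563/652)*3**(33/652)*5**(17/163)*7**(271/652)/2, 252/491)

Orthogonality check:
  u_2 · u_1 = 0 (should be 0)
  u_3 · u_1 = 0 (should be 0)
  u_3 · u_2 = 0 (should be 0)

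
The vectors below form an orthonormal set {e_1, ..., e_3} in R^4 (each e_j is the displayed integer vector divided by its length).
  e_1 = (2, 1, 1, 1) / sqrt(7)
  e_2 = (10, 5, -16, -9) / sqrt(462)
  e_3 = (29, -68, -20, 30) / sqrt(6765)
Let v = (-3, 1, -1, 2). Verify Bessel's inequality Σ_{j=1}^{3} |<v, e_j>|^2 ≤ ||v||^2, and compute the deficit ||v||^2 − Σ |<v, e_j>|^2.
Σ |<v, e_j>|^2 = 385/82; ||v||^2 = 15; deficit = 845/82

Write each e_j = u_j / sqrt(<u_j, u_j>) where u_j is the displayed integer vector. Then <v, e_j> = <v, u_j> / sqrt(<u_j, u_j>), so |<v, e_j>|^2 = <v, u_j>^2 / <u_j, u_j>.
Coefficients: <v, e_1> = -4/sqrt(7), <v, e_2> = -27/sqrt(462), <v, e_3> = -75/sqrt(6765).
Square and sum: Σ |<v, e_j>|^2 = 385/82.
Compute ||v||^2 = v·v = 15.
Deficit = 15 − 385/82 = 845/82 ≥ 0, confirming Bessel's inequality. (The deficit equals ||v − Σ <v,e_j> e_j||^2, the squared distance from v to span{e_j}.)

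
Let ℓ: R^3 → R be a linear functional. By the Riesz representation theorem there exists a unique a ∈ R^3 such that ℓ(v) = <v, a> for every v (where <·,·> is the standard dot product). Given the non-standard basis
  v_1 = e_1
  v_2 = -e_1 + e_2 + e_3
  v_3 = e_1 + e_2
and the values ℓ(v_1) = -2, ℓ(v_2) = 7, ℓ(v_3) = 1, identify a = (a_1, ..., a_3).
a = (-2, 3, 2)

Write a = (a_1, ..., a_3) in the standard basis. For each basis vector v_i, ℓ(v_i) = <v_i, a> is a linear equation in the a_j's. Collect the n equations into a matrix system V a = ℓ, where row i of V is v_i (expressed in the standard basis). Since V is invertible (lower-triangular with 1s on the diagonal, up to permutation), solve by back-substitution:
  V =
[[1, 0, 0],
 [-1, 1, 1],
 [1, 1, 0]]
  V a = (-2, 7, 1)
Solving gives a = (-2, 3, 2).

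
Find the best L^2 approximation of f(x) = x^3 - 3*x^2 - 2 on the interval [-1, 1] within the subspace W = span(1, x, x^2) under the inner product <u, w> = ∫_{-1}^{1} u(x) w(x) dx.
g(x) = -3*x^2 + 3*x/5 - 2

The best approximation g ∈ W is the orthogonal projection of f onto W. Writing g = a_0 + a_1 x + a_2 x^2, the coefficients solve the normal equations G · a = b where
  G_{ij} = <φ_i, φ_j> and b_i = <f, φ_i>, with φ_0 = 1, φ_1 = x, φ_2 = x^2.
G =
  [2, 0, 2/3]
  [0, 2/3, 0]
  [2/3, 0, 2/5],
b = (-6, 2/5, -38/15).
Solving gives a_0 = -2, a_1 = 3/5, a_2 = -3, so
  g(x) = -3*x^2 + 3*x/5 - 2.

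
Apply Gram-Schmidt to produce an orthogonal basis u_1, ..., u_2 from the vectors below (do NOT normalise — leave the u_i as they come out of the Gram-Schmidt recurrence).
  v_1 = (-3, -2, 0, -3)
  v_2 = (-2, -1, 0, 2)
Orthogonal basis:
  u_1 = (-3, -2, 0, -3)
  u_2 = (-19/11, -9/11, 0, 25/11)

Apply the Gram-Schmidt recurrence
  u_1 = v_1
  u_i = v_i − Σ_{j<i} ((v_i · u_j) / (u_j · u_j)) · u_j.

Step by step this gives:
  u_1 = (-3, -2, 0, -3)
  u_2 = (-19/11, -9/11, 0, 25/11)

Orthogonality check:
  u_2 · u_1 = 0 (should be 0)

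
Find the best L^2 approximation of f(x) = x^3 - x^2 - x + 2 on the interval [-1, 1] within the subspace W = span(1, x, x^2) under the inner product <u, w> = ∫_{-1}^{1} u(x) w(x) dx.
g(x) = -x^2 - 2*x/5 + 2

The best approximation g ∈ W is the orthogonal projection of f onto W. Writing g = a_0 + a_1 x + a_2 x^2, the coefficients solve the normal equations G · a = b where
  G_{ij} = <φ_i, φ_j> and b_i = <f, φ_i>, with φ_0 = 1, φ_1 = x, φ_2 = x^2.
G =
  [2, 0, 2/3]
  [0, 2/3, 0]
  [2/3, 0, 2/5],
b = (10/3, -4/15, 14/15).
Solving gives a_0 = 2, a_1 = -2/5, a_2 = -1, so
  g(x) = -x^2 - 2*x/5 + 2.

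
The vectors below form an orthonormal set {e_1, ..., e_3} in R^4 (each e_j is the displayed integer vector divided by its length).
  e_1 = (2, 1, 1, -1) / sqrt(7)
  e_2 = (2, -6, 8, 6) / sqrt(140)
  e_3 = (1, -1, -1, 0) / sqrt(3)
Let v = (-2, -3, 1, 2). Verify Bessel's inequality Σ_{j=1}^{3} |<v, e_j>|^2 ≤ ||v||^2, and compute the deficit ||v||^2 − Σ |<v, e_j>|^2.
Σ |<v, e_j>|^2 = 87/5; ||v||^2 = 18; deficit = 3/5

Write each e_j = u_j / sqrt(<u_j, u_j>) where u_j is the displayed integer vector. Then <v, e_j> = <v, u_j> / sqrt(<u_j, u_j>), so |<v, e_j>|^2 = <v, u_j>^2 / <u_j, u_j>.
Coefficients: <v, e_1> = -8/sqrt(7), <v, e_2> = 34/sqrt(140), <v, e_3> = 0/sqrt(3).
Square and sum: Σ |<v, e_j>|^2 = 87/5.
Compute ||v||^2 = v·v = 18.
Deficit = 18 − 87/5 = 3/5 ≥ 0, confirming Bessel's inequality. (The deficit equals ||v − Σ <v,e_j> e_j||^2, the squared distance from v to span{e_j}.)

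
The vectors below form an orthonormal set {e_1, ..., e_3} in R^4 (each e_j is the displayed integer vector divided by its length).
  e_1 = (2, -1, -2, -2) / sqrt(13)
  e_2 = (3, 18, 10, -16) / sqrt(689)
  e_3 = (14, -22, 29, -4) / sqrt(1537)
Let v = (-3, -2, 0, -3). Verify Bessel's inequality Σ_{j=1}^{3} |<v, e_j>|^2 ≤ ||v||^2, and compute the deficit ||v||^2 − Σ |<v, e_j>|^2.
Σ |<v, e_j>|^2 = 13/29; ||v||^2 = 22; deficit = 625/29

Write each e_j = u_j / sqrt(<u_j, u_j>) where u_j is the displayed integer vector. Then <v, e_j> = <v, u_j> / sqrt(<u_j, u_j>), so |<v, e_j>|^2 = <v, u_j>^2 / <u_j, u_j>.
Coefficients: <v, e_1> = 2/sqrt(13), <v, e_2> = 3/sqrt(689), <v, e_3> = 14/sqrt(1537).
Square and sum: Σ |<v, e_j>|^2 = 13/29.
Compute ||v||^2 = v·v = 22.
Deficit = 22 − 13/29 = 625/29 ≥ 0, confirming Bessel's inequality. (The deficit equals ||v − Σ <v,e_j> e_j||^2, the squared distance from v to span{e_j}.)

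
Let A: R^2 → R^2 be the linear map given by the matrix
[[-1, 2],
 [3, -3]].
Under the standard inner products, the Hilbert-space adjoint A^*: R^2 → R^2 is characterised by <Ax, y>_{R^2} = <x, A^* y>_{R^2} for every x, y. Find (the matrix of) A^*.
A^* = A^T =
[[-1, 3],
 [2, -3]]

For real matrices with standard dot products, the defining identity <Ax, y> = <x, A^* y> gives (Ax)^T y = x^T (A^*) y, i.e. x^T A^T y = x^T (A^*) y. Since this holds for all x, y, we must have A^* = A^T. Therefore
A^* =
[[-1, 3],
 [2, -3]].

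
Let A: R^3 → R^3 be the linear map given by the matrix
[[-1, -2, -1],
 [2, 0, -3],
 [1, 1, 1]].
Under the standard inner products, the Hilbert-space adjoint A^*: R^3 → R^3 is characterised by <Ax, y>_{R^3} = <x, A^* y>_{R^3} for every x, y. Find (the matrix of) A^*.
A^* = A^T =
[[-1, 2, 1],
 [-2, 0, 1],
 [-1, -3, 1]]

For real matrices with standard dot products, the defining identity <Ax, y> = <x, A^* y> gives (Ax)^T y = x^T (A^*) y, i.e. x^T A^T y = x^T (A^*) y. Since this holds for all x, y, we must have A^* = A^T. Therefore
A^* =
[[-1, 2, 1],
 [-2, 0, 1],
 [-1, -3, 1]].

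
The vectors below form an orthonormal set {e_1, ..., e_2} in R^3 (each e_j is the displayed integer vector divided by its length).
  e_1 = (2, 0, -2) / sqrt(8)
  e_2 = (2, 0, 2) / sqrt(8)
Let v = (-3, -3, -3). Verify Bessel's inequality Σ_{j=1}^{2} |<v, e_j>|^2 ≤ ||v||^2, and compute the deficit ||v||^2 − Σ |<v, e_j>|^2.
Σ |<v, e_j>|^2 = 18; ||v||^2 = 27; deficit = 9

Write each e_j = u_j / sqrt(<u_j, u_j>) where u_j is the displayed integer vector. Then <v, e_j> = <v, u_j> / sqrt(<u_j, u_j>), so |<v, e_j>|^2 = <v, u_j>^2 / <u_j, u_j>.
Coefficients: <v, e_1> = 0/sqrt(8), <v, e_2> = -12/sqrt(8).
Square and sum: Σ |<v, e_j>|^2 = 18.
Compute ||v||^2 = v·v = 27.
Deficit = 27 − 18 = 9 ≥ 0, confirming Bessel's inequality. (The deficit equals ||v − Σ <v,e_j> e_j||^2, the squared distance from v to span{e_j}.)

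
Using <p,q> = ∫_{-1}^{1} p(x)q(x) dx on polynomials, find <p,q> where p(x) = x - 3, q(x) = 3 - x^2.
<p,q> = -16

Expand the product: p(x)·q(x) = -x^3 + 3*x^2 + 3*x - 9.
∫_{-1}^{1} of each monomial x^k gives [2/(k+1) if k even, 0 if k odd]. Integrating term-by-term (or equivalently evaluating the antiderivative F(x) = -x^4/4 + x^3 + 3*x^2/2 - 9*x at the endpoints):
  F(1) − F(−1) = -27/4 − (37/4) = -16.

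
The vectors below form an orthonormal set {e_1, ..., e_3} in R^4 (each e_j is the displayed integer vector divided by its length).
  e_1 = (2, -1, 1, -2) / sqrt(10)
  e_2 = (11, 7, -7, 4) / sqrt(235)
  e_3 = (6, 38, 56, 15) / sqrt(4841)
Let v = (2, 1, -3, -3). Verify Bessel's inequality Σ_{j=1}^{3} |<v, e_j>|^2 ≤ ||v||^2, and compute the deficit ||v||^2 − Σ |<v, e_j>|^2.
Σ |<v, e_j>|^2 = 1569/103; ||v||^2 = 23; deficit = 800/103

Write each e_j = u_j / sqrt(<u_j, u_j>) where u_j is the displayed integer vector. Then <v, e_j> = <v, u_j> / sqrt(<u_j, u_j>), so |<v, e_j>|^2 = <v, u_j>^2 / <u_j, u_j>.
Coefficients: <v, e_1> = 6/sqrt(10), <v, e_2> = 38/sqrt(235), <v, e_3> = -163/sqrt(4841).
Square and sum: Σ |<v, e_j>|^2 = 1569/103.
Compute ||v||^2 = v·v = 23.
Deficit = 23 − 1569/103 = 800/103 ≥ 0, confirming Bessel's inequality. (The deficit equals ||v − Σ <v,e_j> e_j||^2, the squared distance from v to span{e_j}.)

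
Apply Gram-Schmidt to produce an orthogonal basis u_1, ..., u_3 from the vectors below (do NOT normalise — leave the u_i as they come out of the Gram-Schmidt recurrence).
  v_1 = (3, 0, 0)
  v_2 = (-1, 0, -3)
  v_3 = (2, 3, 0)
Orthogonal basis:
  u_1 = (3, 0, 0)
  u_2 = (0, 0, -3)
  u_3 = (0, 3, 0)

Apply the Gram-Schmidt recurrence
  u_1 = v_1
  u_i = v_i − Σ_{j<i} ((v_i · u_j) / (u_j · u_j)) · u_j.

Step by step this gives:
  u_1 = (3, 0, 0)
  u_2 = (0, 0, -3)
  u_3 = (0, 3, 0)

Orthogonality check:
  u_2 · u_1 = 0 (should be 0)
  u_3 · u_1 = 0 (should be 0)
  u_3 · u_2 = 0 (should be 0)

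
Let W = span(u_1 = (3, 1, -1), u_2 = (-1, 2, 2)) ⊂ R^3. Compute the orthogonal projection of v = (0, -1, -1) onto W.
proj_W(v) = (4/45, -10/9, -38/45)

Set up U = [u_1 | ... | u_2] ∈ R^(3×2). The projector onto W = col(U) is P = U (U^T U)^(-1) U^T.
Compute U^T U =
  [11, -3]
  [-3, 9],
and U^T v = (0, -4).
Solve U^T U · c = U^T v for the coefficients: c = (-2/15, -22/45). The projection is proj_W(v) = U c.
Check: (v - proj_W(v)) · u_1 = 0  (should be 0).
Check: (v - proj_W(v)) · u_2 = 0  (should be 0).
Result: proj_W(v) = (4/45, -10/9, -38/45).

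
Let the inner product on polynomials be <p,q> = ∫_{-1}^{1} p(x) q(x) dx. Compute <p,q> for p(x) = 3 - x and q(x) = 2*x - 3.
<p,q> = -58/3

Expand the product: p(x)·q(x) = -2*x^2 + 9*x - 9.
∫_{-1}^{1} of each monomial x^k gives [2/(k+1) if k even, 0 if k odd]. Integrating term-by-term (or equivalently evaluating the antiderivative F(x) = -2*x^3/3 + 9*x^2/2 - 9*x at the endpoints):
  F(1) − F(−1) = -31/6 − (85/6) = -58/3.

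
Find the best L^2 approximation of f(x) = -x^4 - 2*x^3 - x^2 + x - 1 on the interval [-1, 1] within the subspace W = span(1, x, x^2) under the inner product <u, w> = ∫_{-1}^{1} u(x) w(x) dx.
g(x) = -13*x^2/7 - x/5 - 32/35

The best approximation g ∈ W is the orthogonal projection of f onto W. Writing g = a_0 + a_1 x + a_2 x^2, the coefficients solve the normal equations G · a = b where
  G_{ij} = <φ_i, φ_j> and b_i = <f, φ_i>, with φ_0 = 1, φ_1 = x, φ_2 = x^2.
G =
  [2, 0, 2/3]
  [0, 2/3, 0]
  [2/3, 0, 2/5],
b = (-46/15, -2/15, -142/105).
Solving gives a_0 = -32/35, a_1 = -1/5, a_2 = -13/7, so
  g(x) = -13*x^2/7 - x/5 - 32/35.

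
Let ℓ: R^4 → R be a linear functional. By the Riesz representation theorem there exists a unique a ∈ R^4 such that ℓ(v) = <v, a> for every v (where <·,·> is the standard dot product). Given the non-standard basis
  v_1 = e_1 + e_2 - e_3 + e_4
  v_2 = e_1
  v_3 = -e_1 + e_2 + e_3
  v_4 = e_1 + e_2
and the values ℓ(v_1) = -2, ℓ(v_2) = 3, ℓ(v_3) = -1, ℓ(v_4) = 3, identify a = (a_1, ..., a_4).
a = (3, 0, 2, -3)

Write a = (a_1, ..., a_4) in the standard basis. For each basis vector v_i, ℓ(v_i) = <v_i, a> is a linear equation in the a_j's. Collect the n equations into a matrix system V a = ℓ, where row i of V is v_i (expressed in the standard basis). Since V is invertible (lower-triangular with 1s on the diagonal, up to permutation), solve by back-substitution:
  V =
[[1, 1, -1, 1],
 [1, 0, 0, 0],
 [-1, 1, 1, 0],
 [1, 1, 0, 0]]
  V a = (-2, 3, -1, 3)
Solving gives a = (3, 0, 2, -3).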